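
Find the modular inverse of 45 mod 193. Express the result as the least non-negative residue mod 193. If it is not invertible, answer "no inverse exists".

163

Run Euclid on (193, 45):
193 = 4·45 + 13
45 = 3·13 + 6
13 = 2·6 + 1
6 = 6·1 + 0
gcd = 1, so the inverse exists. Back-substitute:
1 = 13 − 2·6
1 = −2·45 + 7·13
1 = 7·193 − 30·45
Hence 45⁻¹ ≡ -30 ≡ 163 (mod 193).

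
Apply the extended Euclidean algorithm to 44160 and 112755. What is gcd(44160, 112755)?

Apply Euclid's algorithm to 112755 and 44160:
112755 = 2*44160 + 24435
44160 = 1*24435 + 19725
24435 = 1*19725 + 4710
19725 = 4*4710 + 885
4710 = 5*885 + 285
885 = 3*285 + 30
285 = 9*30 + 15
30 = 2*15 + 0
gcd(44160, 112755) = 15.
Back-substituting:
15 = 285 − 9·30
15 = −9·885 + 28·285
15 = 28·4710 − 149·885
15 = −149·19725 + 624·4710
15 = 624·24435 − 773·19725
15 = −773·44160 + 1397·24435
15 = 1397·112755 − 3567·44160
So 15 = (1397)·112755 + (-3567)·44160.

15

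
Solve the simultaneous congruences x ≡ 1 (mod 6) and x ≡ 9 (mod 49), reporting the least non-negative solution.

205

Write x = 1 + 6·k. Then 6·k ≡ 9 − 1 ≡ 8 (mod 49).
Need 6⁻¹ mod 49. Extended Euclid on (49, 6):
49 = 8·6 + 1
6 = 6·1 + 0
Back-substitute:
1 = 49 − 8·6
6⁻¹ ≡ 41 (mod 49), so k ≡ 41·8 ≡ 34 (mod 49).
x = 1 + 6·34 = 205.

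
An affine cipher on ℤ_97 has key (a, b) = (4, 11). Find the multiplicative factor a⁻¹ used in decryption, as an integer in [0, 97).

73

Extended Euclidean algorithm:
97 = 24×4 + 1
4 = 4×1 + 0
The gcd is 1. Working backward:
1 = 97 − 24·4
So 4·(-24) ≡ 1 (mod 97), and -24 ≡ 73 (mod 97).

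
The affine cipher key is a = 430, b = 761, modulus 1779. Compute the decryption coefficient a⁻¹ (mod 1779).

211

Extended Euclidean algorithm:
1779 = 4*430 + 59
430 = 7*59 + 17
59 = 3*17 + 8
17 = 2*8 + 1
8 = 8*1 + 0
The gcd is 1. Working backward:
1 = 17 − 2·8
1 = −2·59 + 7·17
1 = 7·430 − 51·59
1 = −51·1779 + 211·430
So 430·211 ≡ 1 (mod 1779).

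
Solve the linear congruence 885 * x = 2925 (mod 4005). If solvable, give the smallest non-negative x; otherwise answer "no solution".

216

First find gcd(885, 4005):
4005 = 4·885 + 465
885 = 1·465 + 420
465 = 1·420 + 45
420 = 9·45 + 15
45 = 3·15 + 0
gcd = 15 and 15 | 2925, so solutions exist. Divide through by 15: 59x ≡ 195 (mod 267).
Now find 59⁻¹ mod 267:
267 = 4×59 + 31
59 = 1×31 + 28
31 = 1×28 + 3
28 = 9×3 + 1
3 = 3×1 + 0
Back-substitute:
1 = 28 − 9·3
1 = −9·31 + 10·28
1 = 10·59 − 19·31
1 = −19·267 + 86·59
So 59⁻¹ ≡ 86 (mod 267).
Then x ≡ 86·195 ≡ 216 (mod 267); the smallest non-negative solution is x = 216.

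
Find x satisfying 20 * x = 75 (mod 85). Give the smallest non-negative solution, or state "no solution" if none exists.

8

First find gcd(20, 85):
85 = 4·20 + 5
20 = 4·5 + 0
gcd = 5 and 5 | 75, so solutions exist. Divide through by 5: 4x ≡ 15 (mod 17).
Now find 4⁻¹ mod 17:
17 = 4·4 + 1
4 = 4·1 + 0
Back-substitute:
1 = 17 − 4·4
So 4·(-4) ≡ 1 (mod 17), i.e. 4⁻¹ ≡ 13.
Then x ≡ 13·15 ≡ 8 (mod 17); the smallest non-negative solution is x = 8.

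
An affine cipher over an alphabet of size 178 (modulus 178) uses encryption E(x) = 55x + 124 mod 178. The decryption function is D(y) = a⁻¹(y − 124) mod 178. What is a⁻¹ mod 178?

Extended Euclidean algorithm:
178 = 3·55 + 13
55 = 4·13 + 3
13 = 4·3 + 1
3 = 3·1 + 0
Since gcd(55, 178) = 1, back-substitute to write 1 as a combination:
1 = 13 − 4·3
1 = −4·55 + 17·13
1 = 17·178 − 55·55
So 55·(-55) ≡ 1 (mod 178), and -55 ≡ 123 (mod 178).

123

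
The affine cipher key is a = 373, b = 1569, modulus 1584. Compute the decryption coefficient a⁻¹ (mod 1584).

Run Euclid on (1584, 373):
1584 = 4×373 + 92
373 = 4×92 + 5
92 = 18×5 + 2
5 = 2×2 + 1
2 = 2×1 + 0
The gcd is 1. Working backward:
1 = 5 − 2·2
1 = −2·92 + 37·5
1 = 37·373 − 150·92
1 = −150·1584 + 637·373
So 373·637 ≡ 1 (mod 1584).

637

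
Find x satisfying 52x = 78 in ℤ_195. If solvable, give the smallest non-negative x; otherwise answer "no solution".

First find gcd(52, 195):
195 = 3×52 + 39
52 = 1×39 + 13
39 = 3×13 + 0
gcd = 13 and 13 | 78, so solutions exist. Divide through by 13: 4x ≡ 6 (mod 15).
Now find 4⁻¹ mod 15:
15 = 3*4 + 3
4 = 1*3 + 1
3 = 3*1 + 0
Back-substitute:
1 = 4 − 3
1 = −15 + 4·4
So 4⁻¹ ≡ 4 (mod 15).
Then x ≡ 4·6 ≡ 9 (mod 15); the smallest non-negative solution is x = 9.

9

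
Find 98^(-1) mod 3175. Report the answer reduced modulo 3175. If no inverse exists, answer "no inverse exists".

Extended Euclidean algorithm:
3175 = 32×98 + 39
98 = 2×39 + 20
39 = 1×20 + 19
20 = 1×19 + 1
19 = 19×1 + 0
The gcd is 1. Working backward:
1 = 20 − 19
1 = −39 + 2·20
1 = 2·98 − 5·39
1 = −5·3175 + 162·98
So 98·162 ≡ 1 (mod 3175).

162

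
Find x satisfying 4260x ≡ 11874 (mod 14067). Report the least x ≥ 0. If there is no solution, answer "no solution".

2836

First find gcd(4260, 14067):
14067 = 3·4260 + 1287
4260 = 3·1287 + 399
1287 = 3·399 + 90
399 = 4·90 + 39
90 = 2·39 + 12
39 = 3·12 + 3
12 = 4·3 + 0
gcd = 3 and 3 | 11874, so solutions exist. Divide through by 3: 1420x ≡ 3958 (mod 4689).
Now find 1420⁻¹ mod 4689:
4689 = 3×1420 + 429
1420 = 3×429 + 133
429 = 3×133 + 30
133 = 4×30 + 13
30 = 2×13 + 4
13 = 3×4 + 1
4 = 4×1 + 0
Back-substitute:
1 = 13 − 3·4
1 = −3·30 + 7·13
1 = 7·133 − 31·30
1 = −31·429 + 100·133
1 = 100·1420 − 331·429
1 = −331·4689 + 1093·1420
So 1420⁻¹ ≡ 1093 (mod 4689).
Then x ≡ 1093·3958 ≡ 2836 (mod 4689); the smallest non-negative solution is x = 2836.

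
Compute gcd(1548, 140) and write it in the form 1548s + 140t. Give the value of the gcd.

Apply Euclid's algorithm to 1548 and 140:
1548 = 11·140 + 8
140 = 17·8 + 4
8 = 2·4 + 0
gcd(1548, 140) = 4.
Back-substituting:
4 = 140 − 17·8
4 = −17·1548 + 188·140
So 4 = (-17)·1548 + (188)·140.

4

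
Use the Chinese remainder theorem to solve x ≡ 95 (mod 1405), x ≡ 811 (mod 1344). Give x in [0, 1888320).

Write x = 95 + 1405·k. Then 1405·k ≡ 811 − 95 ≡ 716 (mod 1344).
Need 1405⁻¹ mod 1344. Extended Euclid on (1344, 61):
1344 = 22·61 + 2
61 = 30·2 + 1
2 = 2·1 + 0
Back-substitute:
1 = 61 − 30·2
1 = −30·1344 + 661·61
1405⁻¹ ≡ 661 (mod 1344), so k ≡ 661·716 ≡ 188 (mod 1344).
x = 95 + 1405·188 = 264235.

264235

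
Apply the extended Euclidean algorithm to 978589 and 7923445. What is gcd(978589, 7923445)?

1

Apply Euclid's algorithm to 7923445 and 978589:
7923445 = 8×978589 + 94733
978589 = 10×94733 + 31259
94733 = 3×31259 + 956
31259 = 32×956 + 667
956 = 1×667 + 289
667 = 2×289 + 89
289 = 3×89 + 22
89 = 4×22 + 1
22 = 22×1 + 0
gcd(978589, 7923445) = 1.
Express as a combination:
1 = 89 − 4·22
1 = −4·289 + 13·89
1 = 13·667 − 30·289
1 = −30·956 + 43·667
1 = 43·31259 − 1406·956
1 = −1406·94733 + 4261·31259
1 = 4261·978589 − 44016·94733
1 = −44016·7923445 + 356389·978589
So 1 = (-44016)·7923445 + (356389)·978589.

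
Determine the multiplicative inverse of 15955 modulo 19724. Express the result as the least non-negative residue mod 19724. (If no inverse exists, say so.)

13643

gcd(19724, 15955) by repeated division:
19724 = 1·15955 + 3769
15955 = 4·3769 + 879
3769 = 4·879 + 253
879 = 3·253 + 120
253 = 2·120 + 13
120 = 9·13 + 3
13 = 4·3 + 1
3 = 3·1 + 0
gcd = 1, so the inverse exists. Back-substitute:
1 = 13 − 4·3
1 = −4·120 + 37·13
1 = 37·253 − 78·120
1 = −78·879 + 271·253
1 = 271·3769 − 1162·879
1 = −1162·15955 + 4919·3769
1 = 4919·19724 − 6081·15955
So 15955·(-6081) ≡ 1 (mod 19724), and -6081 ≡ 13643 (mod 19724).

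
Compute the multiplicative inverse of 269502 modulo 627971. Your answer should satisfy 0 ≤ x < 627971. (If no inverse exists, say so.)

598516

gcd(627971, 269502) by repeated division:
627971 = 2·269502 + 88967
269502 = 3·88967 + 2601
88967 = 34·2601 + 533
2601 = 4·533 + 469
533 = 1·469 + 64
469 = 7·64 + 21
64 = 3·21 + 1
21 = 21·1 + 0
Since gcd(269502, 627971) = 1, back-substitute to write 1 as a combination:
1 = 64 − 3·21
1 = −3·469 + 22·64
1 = 22·533 − 25·469
1 = −25·2601 + 122·533
1 = 122·88967 − 4173·2601
1 = −4173·269502 + 12641·88967
1 = 12641·627971 − 29455·269502
Hence 269502⁻¹ ≡ -29455 ≡ 598516 (mod 627971).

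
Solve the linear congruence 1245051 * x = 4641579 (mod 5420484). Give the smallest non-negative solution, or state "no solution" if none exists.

First find gcd(1245051, 5420484):
5420484 = 4*1245051 + 440280
1245051 = 2*440280 + 364491
440280 = 1*364491 + 75789
364491 = 4*75789 + 61335
75789 = 1*61335 + 14454
61335 = 4*14454 + 3519
14454 = 4*3519 + 378
3519 = 9*378 + 117
378 = 3*117 + 27
117 = 4*27 + 9
27 = 3*9 + 0
gcd = 9 and 9 | 4641579, so solutions exist. Divide through by 9: 138339x ≡ 515731 (mod 602276).
Now find 138339⁻¹ mod 602276:
602276 = 4*138339 + 48920
138339 = 2*48920 + 40499
48920 = 1*40499 + 8421
40499 = 4*8421 + 6815
8421 = 1*6815 + 1606
6815 = 4*1606 + 391
1606 = 4*391 + 42
391 = 9*42 + 13
42 = 3*13 + 3
13 = 4*3 + 1
3 = 3*1 + 0
Back-substitute:
1 = 13 − 4·3
1 = −4·42 + 13·13
1 = 13·391 − 121·42
1 = −121·1606 + 497·391
1 = 497·6815 − 2109·1606
1 = −2109·8421 + 2606·6815
1 = 2606·40499 − 12533·8421
1 = −12533·48920 + 15139·40499
1 = 15139·138339 − 42811·48920
1 = −42811·602276 + 186383·138339
So 138339⁻¹ ≡ 186383 (mod 602276).
Then x ≡ 186383·515731 ≡ 241373 (mod 602276); the smallest non-negative solution is x = 241373.

241373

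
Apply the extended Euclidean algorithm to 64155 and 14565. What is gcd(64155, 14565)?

15

Repeated division:
64155 = 4·14565 + 5895
14565 = 2·5895 + 2775
5895 = 2·2775 + 345
2775 = 8·345 + 15
345 = 23·15 + 0
gcd(64155, 14565) = 15.
Back-substituting:
15 = 2775 − 8·345
15 = −8·5895 + 17·2775
15 = 17·14565 − 42·5895
15 = −42·64155 + 185·14565
So 15 = (-42)·64155 + (185)·14565.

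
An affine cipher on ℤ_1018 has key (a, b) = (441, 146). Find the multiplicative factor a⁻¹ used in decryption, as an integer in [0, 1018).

Apply the Euclidean algorithm to 1018 and 441:
1018 = 2·441 + 136
441 = 3·136 + 33
136 = 4·33 + 4
33 = 8·4 + 1
4 = 4·1 + 0
Since gcd(441, 1018) = 1, back-substitute to write 1 as a combination:
1 = 33 − 8·4
1 = −8·136 + 33·33
1 = 33·441 − 107·136
1 = −107·1018 + 247·441
So 441·247 ≡ 1 (mod 1018).

247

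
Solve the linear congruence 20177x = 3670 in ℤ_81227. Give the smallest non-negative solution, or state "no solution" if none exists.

First find gcd(20177, 81227):
81227 = 4·20177 + 519
20177 = 38·519 + 455
519 = 1·455 + 64
455 = 7·64 + 7
64 = 9·7 + 1
7 = 7·1 + 0
gcd = 1, so a unique solution mod 81227 exists.
Back-substitute for the Bézout coefficients:
1 = 64 − 9·7
1 = −9·455 + 64·64
1 = 64·519 − 73·455
1 = −73·20177 + 2838·519
1 = 2838·81227 − 11425·20177
So 20177·(-11425) ≡ 1 (mod 81227), giving 20177⁻¹ ≡ 69802.
x ≡ 20177⁻¹·3670 ≡ 69802·3670 ≡ 64609 (mod 81227).

64609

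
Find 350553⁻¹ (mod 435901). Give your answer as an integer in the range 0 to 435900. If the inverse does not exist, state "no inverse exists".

Run Euclid on (435901, 350553):
435901 = 1·350553 + 85348
350553 = 4·85348 + 9161
85348 = 9·9161 + 2899
9161 = 3·2899 + 464
2899 = 6·464 + 115
464 = 4·115 + 4
115 = 28·4 + 3
4 = 1·3 + 1
3 = 3·1 + 0
Since gcd(350553, 435901) = 1, back-substitute to write 1 as a combination:
1 = 4 − 3
1 = −115 + 29·4
1 = 29·464 − 117·115
1 = −117·2899 + 731·464
1 = 731·9161 − 2310·2899
1 = −2310·85348 + 21521·9161
1 = 21521·350553 − 88394·85348
1 = −88394·435901 + 109915·350553
So 350553·109915 ≡ 1 (mod 435901).

109915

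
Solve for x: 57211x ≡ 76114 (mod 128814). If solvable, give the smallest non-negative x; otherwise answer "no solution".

no solution

gcd(57211, 128814):
128814 = 2·57211 + 14392
57211 = 3·14392 + 14035
14392 = 1·14035 + 357
14035 = 39·357 + 112
357 = 3·112 + 21
112 = 5·21 + 7
21 = 3·7 + 0
gcd = 7, but 7 ∤ 76114, so the congruence has no solution.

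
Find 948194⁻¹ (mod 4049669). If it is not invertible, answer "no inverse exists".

Euclidean algorithm on 4049669, 948194:
4049669 = 4·948194 + 256893
948194 = 3·256893 + 177515
256893 = 1·177515 + 79378
177515 = 2·79378 + 18759
79378 = 4·18759 + 4342
18759 = 4·4342 + 1391
4342 = 3·1391 + 169
1391 = 8·169 + 39
169 = 4·39 + 13
39 = 3·13 + 0
The gcd is 13, not 1, hence no inverse exists.

no inverse exists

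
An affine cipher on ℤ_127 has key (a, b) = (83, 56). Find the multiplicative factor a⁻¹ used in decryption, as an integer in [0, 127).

Run Euclid on (127, 83):
127 = 1·83 + 44
83 = 1·44 + 39
44 = 1·39 + 5
39 = 7·5 + 4
5 = 1·4 + 1
4 = 4·1 + 0
Since gcd(83, 127) = 1, back-substitute to write 1 as a combination:
1 = 5 − 4
1 = −39 + 8·5
1 = 8·44 − 9·39
1 = −9·83 + 17·44
1 = 17·127 − 26·83
Hence 83⁻¹ ≡ -26 ≡ 101 (mod 127).

101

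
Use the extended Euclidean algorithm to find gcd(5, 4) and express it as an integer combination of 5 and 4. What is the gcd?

1

Repeated division:
5 = 1×4 + 1
4 = 4×1 + 0
gcd(5, 4) = 1.
Back-substituting:
1 = 5 − 4
So 1 = (1)·5 + (-1)·4.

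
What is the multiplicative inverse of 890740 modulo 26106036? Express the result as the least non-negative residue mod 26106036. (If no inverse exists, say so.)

Compute gcd(890740, 26106036):
26106036 = 29×890740 + 274576
890740 = 3×274576 + 67012
274576 = 4×67012 + 6528
67012 = 10×6528 + 1732
6528 = 3×1732 + 1332
1732 = 1×1332 + 400
1332 = 3×400 + 132
400 = 3×132 + 4
132 = 33×4 + 0
Since gcd = 4 > 1, 890740 is not a unit mod 26106036.

no inverse exists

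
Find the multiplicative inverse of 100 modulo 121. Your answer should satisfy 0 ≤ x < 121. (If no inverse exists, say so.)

Apply the Euclidean algorithm to 121 and 100:
121 = 1*100 + 21
100 = 4*21 + 16
21 = 1*16 + 5
16 = 3*5 + 1
5 = 5*1 + 0
gcd = 1, so the inverse exists. Back-substitute:
1 = 16 − 3·5
1 = −3·21 + 4·16
1 = 4·100 − 19·21
1 = −19·121 + 23·100
So 100·23 ≡ 1 (mod 121).

23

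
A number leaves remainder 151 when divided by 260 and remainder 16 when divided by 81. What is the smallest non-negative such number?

14191

Write x = 151 + 260·k. Then 260·k ≡ 16 − 151 ≡ 27 (mod 81).
Need 260⁻¹ mod 81. Extended Euclid on (81, 17):
81 = 4*17 + 13
17 = 1*13 + 4
13 = 3*4 + 1
4 = 4*1 + 0
Back-substitute:
1 = 13 − 3·4
1 = −3·17 + 4·13
1 = 4·81 − 19·17
260⁻¹ ≡ 62 (mod 81), so k ≡ 62·27 ≡ 54 (mod 81).
x = 151 + 260·54 = 14191.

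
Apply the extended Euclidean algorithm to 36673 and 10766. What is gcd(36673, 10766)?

Repeated division:
36673 = 3·10766 + 4375
10766 = 2·4375 + 2016
4375 = 2·2016 + 343
2016 = 5·343 + 301
343 = 1·301 + 42
301 = 7·42 + 7
42 = 6·7 + 0
gcd(36673, 10766) = 7.
Working backward:
7 = 301 − 7·42
7 = −7·343 + 8·301
7 = 8·2016 − 47·343
7 = −47·4375 + 102·2016
7 = 102·10766 − 251·4375
7 = −251·36673 + 855·10766
So 7 = (-251)·36673 + (855)·10766.

7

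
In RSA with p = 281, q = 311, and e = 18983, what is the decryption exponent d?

10247

φ(n) = (p−1)(q−1) = 280·310 = 86800.
Need d with 18983·d ≡ 1 (mod 86800). Apply the extended Euclidean algorithm:
86800 = 4×18983 + 10868
18983 = 1×10868 + 8115
10868 = 1×8115 + 2753
8115 = 2×2753 + 2609
2753 = 1×2609 + 144
2609 = 18×144 + 17
144 = 8×17 + 8
17 = 2×8 + 1
8 = 8×1 + 0
Back-substitute:
1 = 17 − 2·8
1 = −2·144 + 17·17
1 = 17·2609 − 308·144
1 = −308·2753 + 325·2609
1 = 325·8115 − 958·2753
1 = −958·10868 + 1283·8115
1 = 1283·18983 − 2241·10868
1 = −2241·86800 + 10247·18983
So 18983·10247 ≡ 1 (mod 86800), hence d = 10247.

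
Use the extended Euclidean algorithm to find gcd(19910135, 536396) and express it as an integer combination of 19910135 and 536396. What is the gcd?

Euclidean algorithm:
19910135 = 37*536396 + 63483
536396 = 8*63483 + 28532
63483 = 2*28532 + 6419
28532 = 4*6419 + 2856
6419 = 2*2856 + 707
2856 = 4*707 + 28
707 = 25*28 + 7
28 = 4*7 + 0
gcd(19910135, 536396) = 7.
Back-substituting:
7 = 707 − 25·28
7 = −25·2856 + 101·707
7 = 101·6419 − 227·2856
7 = −227·28532 + 1009·6419
7 = 1009·63483 − 2245·28532
7 = −2245·536396 + 18969·63483
7 = 18969·19910135 − 704098·536396
So 7 = (18969)·19910135 + (-704098)·536396.

7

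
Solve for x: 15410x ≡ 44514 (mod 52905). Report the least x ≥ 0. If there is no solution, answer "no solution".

no solution

gcd(15410, 52905):
52905 = 3×15410 + 6675
15410 = 2×6675 + 2060
6675 = 3×2060 + 495
2060 = 4×495 + 80
495 = 6×80 + 15
80 = 5×15 + 5
15 = 3×5 + 0
gcd = 5, but 5 ∤ 44514, so the congruence has no solution.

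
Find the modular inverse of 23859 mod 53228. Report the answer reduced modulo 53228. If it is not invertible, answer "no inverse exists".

gcd(53228, 23859) by repeated division:
53228 = 2*23859 + 5510
23859 = 4*5510 + 1819
5510 = 3*1819 + 53
1819 = 34*53 + 17
53 = 3*17 + 2
17 = 8*2 + 1
2 = 2*1 + 0
The gcd is 1. Working backward:
1 = 17 − 8·2
1 = −8·53 + 25·17
1 = 25·1819 − 858·53
1 = −858·5510 + 2599·1819
1 = 2599·23859 − 11254·5510
1 = −11254·53228 + 25107·23859
So 23859·25107 ≡ 1 (mod 53228).

25107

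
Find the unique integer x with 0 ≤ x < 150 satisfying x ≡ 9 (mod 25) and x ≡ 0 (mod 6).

84

Write x = 9 + 25·k. Then 25·k ≡ 0 − 9 ≡ 3 (mod 6).
Need 25⁻¹ mod 6. Extended Euclid on (6, 1):
6 = 6×1 + 0
25⁻¹ ≡ 1 (mod 6), so k ≡ 1·3 ≡ 3 (mod 6).
x = 9 + 25·3 = 84.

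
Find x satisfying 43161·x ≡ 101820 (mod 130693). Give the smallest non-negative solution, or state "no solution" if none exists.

64554

First find gcd(43161, 130693):
130693 = 3*43161 + 1210
43161 = 35*1210 + 811
1210 = 1*811 + 399
811 = 2*399 + 13
399 = 30*13 + 9
13 = 1*9 + 4
9 = 2*4 + 1
4 = 4*1 + 0
gcd = 1, so a unique solution mod 130693 exists.
Back-substitute for the Bézout coefficients:
1 = 9 − 2·4
1 = −2·13 + 3·9
1 = 3·399 − 92·13
1 = −92·811 + 187·399
1 = 187·1210 − 279·811
1 = −279·43161 + 9952·1210
1 = 9952·130693 − 30135·43161
So 43161·(-30135) ≡ 1 (mod 130693), giving 43161⁻¹ ≡ 100558.
x ≡ 43161⁻¹·101820 ≡ 100558·101820 ≡ 64554 (mod 130693).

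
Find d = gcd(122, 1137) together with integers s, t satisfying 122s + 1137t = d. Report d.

1

Euclidean algorithm:
1137 = 9·122 + 39
122 = 3·39 + 5
39 = 7·5 + 4
5 = 1·4 + 1
4 = 4·1 + 0
gcd(122, 1137) = 1.
Express as a combination:
1 = 5 − 4
1 = −39 + 8·5
1 = 8·122 − 25·39
1 = −25·1137 + 233·122
So 1 = (-25)·1137 + (233)·122.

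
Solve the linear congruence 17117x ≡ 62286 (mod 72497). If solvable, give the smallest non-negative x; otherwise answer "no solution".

First find gcd(17117, 72497):
72497 = 4*17117 + 4029
17117 = 4*4029 + 1001
4029 = 4*1001 + 25
1001 = 40*25 + 1
25 = 25*1 + 0
gcd = 1, so a unique solution mod 72497 exists.
Back-substitute for the Bézout coefficients:
1 = 1001 − 40·25
1 = −40·4029 + 161·1001
1 = 161·17117 − 684·4029
1 = −684·72497 + 2897·17117
So 17117·(2897) ≡ 1 (mod 72497), giving 17117⁻¹ ≡ 2897.
x ≡ 17117⁻¹·62286 ≡ 2897·62286 ≡ 70006 (mod 72497).

70006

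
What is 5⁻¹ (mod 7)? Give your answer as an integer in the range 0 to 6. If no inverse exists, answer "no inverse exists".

Apply the Euclidean algorithm to 7 and 5:
7 = 1*5 + 2
5 = 2*2 + 1
2 = 2*1 + 0
The gcd is 1. Working backward:
1 = 5 − 2·2
1 = −2·7 + 3·5
So 5·3 ≡ 1 (mod 7).

3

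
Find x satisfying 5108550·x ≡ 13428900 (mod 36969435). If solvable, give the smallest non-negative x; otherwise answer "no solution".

1301754

First find gcd(5108550, 36969435):
36969435 = 7×5108550 + 1209585
5108550 = 4×1209585 + 270210
1209585 = 4×270210 + 128745
270210 = 2×128745 + 12720
128745 = 10×12720 + 1545
12720 = 8×1545 + 360
1545 = 4×360 + 105
360 = 3×105 + 45
105 = 2×45 + 15
45 = 3×15 + 0
gcd = 15 and 15 | 13428900, so solutions exist. Divide through by 15: 340570x ≡ 895260 (mod 2464629).
Now find 340570⁻¹ mod 2464629:
2464629 = 7·340570 + 80639
340570 = 4·80639 + 18014
80639 = 4·18014 + 8583
18014 = 2·8583 + 848
8583 = 10·848 + 103
848 = 8·103 + 24
103 = 4·24 + 7
24 = 3·7 + 3
7 = 2·3 + 1
3 = 3·1 + 0
Back-substitute:
1 = 7 − 2·3
1 = −2·24 + 7·7
1 = 7·103 − 30·24
1 = −30·848 + 247·103
1 = 247·8583 − 2500·848
1 = −2500·18014 + 5247·8583
1 = 5247·80639 − 23488·18014
1 = −23488·340570 + 99199·80639
1 = 99199·2464629 − 717881·340570
So 340570·(-717881) ≡ 1 (mod 2464629), i.e. 340570⁻¹ ≡ 1746748.
Then x ≡ 1746748·895260 ≡ 1301754 (mod 2464629); the smallest non-negative solution is x = 1301754.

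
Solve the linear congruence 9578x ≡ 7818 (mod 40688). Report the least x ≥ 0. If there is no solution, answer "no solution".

18841

First find gcd(9578, 40688):
40688 = 4*9578 + 2376
9578 = 4*2376 + 74
2376 = 32*74 + 8
74 = 9*8 + 2
8 = 4*2 + 0
gcd = 2 and 2 | 7818, so solutions exist. Divide through by 2: 4789x ≡ 3909 (mod 20344).
Now find 4789⁻¹ mod 20344:
20344 = 4·4789 + 1188
4789 = 4·1188 + 37
1188 = 32·37 + 4
37 = 9·4 + 1
4 = 4·1 + 0
Back-substitute:
1 = 37 − 9·4
1 = −9·1188 + 289·37
1 = 289·4789 − 1165·1188
1 = −1165·20344 + 4949·4789
So 4789⁻¹ ≡ 4949 (mod 20344).
Then x ≡ 4949·3909 ≡ 18841 (mod 20344); the smallest non-negative solution is x = 18841.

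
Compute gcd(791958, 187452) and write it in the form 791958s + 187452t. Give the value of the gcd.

6

Euclidean algorithm:
791958 = 4*187452 + 42150
187452 = 4*42150 + 18852
42150 = 2*18852 + 4446
18852 = 4*4446 + 1068
4446 = 4*1068 + 174
1068 = 6*174 + 24
174 = 7*24 + 6
24 = 4*6 + 0
gcd(791958, 187452) = 6.
Back-substituting:
6 = 174 − 7·24
6 = −7·1068 + 43·174
6 = 43·4446 − 179·1068
6 = −179·18852 + 759·4446
6 = 759·42150 − 1697·18852
6 = −1697·187452 + 7547·42150
6 = 7547·791958 − 31885·187452
So 6 = (7547)·791958 + (-31885)·187452.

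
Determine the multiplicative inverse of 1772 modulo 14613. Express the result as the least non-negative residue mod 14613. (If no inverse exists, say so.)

11570

Apply the Euclidean algorithm to 14613 and 1772:
14613 = 8*1772 + 437
1772 = 4*437 + 24
437 = 18*24 + 5
24 = 4*5 + 4
5 = 1*4 + 1
4 = 4*1 + 0
The gcd is 1. Working backward:
1 = 5 − 4
1 = −24 + 5·5
1 = 5·437 − 91·24
1 = −91·1772 + 369·437
1 = 369·14613 − 3043·1772
So 1772·(-3043) ≡ 1 (mod 14613), and -3043 ≡ 11570 (mod 14613).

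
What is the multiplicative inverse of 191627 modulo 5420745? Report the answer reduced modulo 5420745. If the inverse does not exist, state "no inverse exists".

gcd(5420745, 191627) by repeated division:
5420745 = 28*191627 + 55189
191627 = 3*55189 + 26060
55189 = 2*26060 + 3069
26060 = 8*3069 + 1508
3069 = 2*1508 + 53
1508 = 28*53 + 24
53 = 2*24 + 5
24 = 4*5 + 4
5 = 1*4 + 1
4 = 4*1 + 0
gcd = 1, so the inverse exists. Back-substitute:
1 = 5 − 4
1 = −24 + 5·5
1 = 5·53 − 11·24
1 = −11·1508 + 313·53
1 = 313·3069 − 637·1508
1 = −637·26060 + 5409·3069
1 = 5409·55189 − 11455·26060
1 = −11455·191627 + 39774·55189
1 = 39774·5420745 − 1125127·191627
Thus 191627·(-1125127) ≡ 1 (mod 5420745); reducing, -1125127 mod 5420745 = 4295618.

4295618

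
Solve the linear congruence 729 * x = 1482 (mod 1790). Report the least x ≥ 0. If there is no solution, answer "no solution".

First find gcd(729, 1790):
1790 = 2*729 + 332
729 = 2*332 + 65
332 = 5*65 + 7
65 = 9*7 + 2
7 = 3*2 + 1
2 = 2*1 + 0
gcd = 1, so a unique solution mod 1790 exists.
Back-substitute for the Bézout coefficients:
1 = 7 − 3·2
1 = −3·65 + 28·7
1 = 28·332 − 143·65
1 = −143·729 + 314·332
1 = 314·1790 − 771·729
So 729·(-771) ≡ 1 (mod 1790), giving 729⁻¹ ≡ 1019.
x ≡ 729⁻¹·1482 ≡ 1019·1482 ≡ 1188 (mod 1790).

1188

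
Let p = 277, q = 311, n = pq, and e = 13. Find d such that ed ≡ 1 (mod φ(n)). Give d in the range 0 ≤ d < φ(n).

72397

φ(n) = (p−1)(q−1) = 276·310 = 85560.
Need d with 13·d ≡ 1 (mod 85560). Apply the extended Euclidean algorithm:
85560 = 6581·13 + 7
13 = 1·7 + 6
7 = 1·6 + 1
6 = 6·1 + 0
Back-substitute:
1 = 7 − 6
1 = −13 + 2·7
1 = 2·85560 − 13163·13
So 13·(-13163) ≡ 1 (mod 85560), hence d ≡ -13163 ≡ 72397 (mod 85560).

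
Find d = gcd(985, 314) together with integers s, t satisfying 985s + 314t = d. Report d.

1

Repeated division:
985 = 3×314 + 43
314 = 7×43 + 13
43 = 3×13 + 4
13 = 3×4 + 1
4 = 4×1 + 0
gcd(985, 314) = 1.
Working backward:
1 = 13 − 3·4
1 = −3·43 + 10·13
1 = 10·314 − 73·43
1 = −73·985 + 229·314
So 1 = (-73)·985 + (229)·314.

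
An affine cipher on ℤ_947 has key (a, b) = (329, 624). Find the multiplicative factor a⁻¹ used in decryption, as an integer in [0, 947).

Apply the Euclidean algorithm to 947 and 329:
947 = 2*329 + 289
329 = 1*289 + 40
289 = 7*40 + 9
40 = 4*9 + 4
9 = 2*4 + 1
4 = 4*1 + 0
The gcd is 1. Working backward:
1 = 9 − 2·4
1 = −2·40 + 9·9
1 = 9·289 − 65·40
1 = −65·329 + 74·289
1 = 74·947 − 213·329
Thus 329·(-213) ≡ 1 (mod 947); reducing, -213 mod 947 = 734.

734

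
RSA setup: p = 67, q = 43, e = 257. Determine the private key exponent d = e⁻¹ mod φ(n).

φ(n) = (p−1)(q−1) = 66·42 = 2772.
Need d with 257·d ≡ 1 (mod 2772). Apply the extended Euclidean algorithm:
2772 = 10*257 + 202
257 = 1*202 + 55
202 = 3*55 + 37
55 = 1*37 + 18
37 = 2*18 + 1
18 = 18*1 + 0
Back-substitute:
1 = 37 − 2·18
1 = −2·55 + 3·37
1 = 3·202 − 11·55
1 = −11·257 + 14·202
1 = 14·2772 − 151·257
So 257·(-151) ≡ 1 (mod 2772), hence d ≡ -151 ≡ 2621 (mod 2772).

2621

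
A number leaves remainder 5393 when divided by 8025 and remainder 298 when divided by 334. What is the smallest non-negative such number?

Write x = 5393 + 8025·k. Then 8025·k ≡ 298 − 5393 ≡ 249 (mod 334).
Need 8025⁻¹ mod 334. Extended Euclid on (334, 9):
334 = 37×9 + 1
9 = 9×1 + 0
Back-substitute:
1 = 334 − 37·9
8025⁻¹ ≡ 297 (mod 334), so k ≡ 297·249 ≡ 139 (mod 334).
x = 5393 + 8025·139 = 1120868.

1120868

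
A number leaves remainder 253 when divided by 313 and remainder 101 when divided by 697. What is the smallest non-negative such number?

23102

Write x = 253 + 313·k. Then 313·k ≡ 101 − 253 ≡ 545 (mod 697).
Need 313⁻¹ mod 697. Extended Euclid on (697, 313):
697 = 2×313 + 71
313 = 4×71 + 29
71 = 2×29 + 13
29 = 2×13 + 3
13 = 4×3 + 1
3 = 3×1 + 0
Back-substitute:
1 = 13 − 4·3
1 = −4·29 + 9·13
1 = 9·71 − 22·29
1 = −22·313 + 97·71
1 = 97·697 − 216·313
313⁻¹ ≡ 481 (mod 697), so k ≡ 481·545 ≡ 73 (mod 697).
x = 253 + 313·73 = 23102.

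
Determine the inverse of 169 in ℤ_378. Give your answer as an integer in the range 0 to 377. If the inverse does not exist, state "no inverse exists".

85

Extended Euclidean algorithm:
378 = 2×169 + 40
169 = 4×40 + 9
40 = 4×9 + 4
9 = 2×4 + 1
4 = 4×1 + 0
gcd = 1, so the inverse exists. Back-substitute:
1 = 9 − 2·4
1 = −2·40 + 9·9
1 = 9·169 − 38·40
1 = −38·378 + 85·169
So 169·85 ≡ 1 (mod 378).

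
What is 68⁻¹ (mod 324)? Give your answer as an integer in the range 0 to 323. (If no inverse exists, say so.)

Euclidean algorithm on 324, 68:
324 = 4×68 + 52
68 = 1×52 + 16
52 = 3×16 + 4
16 = 4×4 + 0
Since gcd = 4 > 1, 68 is not a unit mod 324.

no inverse exists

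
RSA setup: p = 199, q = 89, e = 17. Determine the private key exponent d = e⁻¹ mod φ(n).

φ(n) = (p−1)(q−1) = 198·88 = 17424.
Need d with 17·d ≡ 1 (mod 17424). Apply the extended Euclidean algorithm:
17424 = 1024·17 + 16
17 = 1·16 + 1
16 = 16·1 + 0
Back-substitute:
1 = 17 − 16
1 = −17424 + 1025·17
So 17·1025 ≡ 1 (mod 17424), hence d = 1025.

1025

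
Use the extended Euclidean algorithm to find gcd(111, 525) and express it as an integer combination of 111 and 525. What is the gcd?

3

Apply Euclid's algorithm to 525 and 111:
525 = 4×111 + 81
111 = 1×81 + 30
81 = 2×30 + 21
30 = 1×21 + 9
21 = 2×9 + 3
9 = 3×3 + 0
gcd(111, 525) = 3.
Back-substituting:
3 = 21 − 2·9
3 = −2·30 + 3·21
3 = 3·81 − 8·30
3 = −8·111 + 11·81
3 = 11·525 − 52·111
So 3 = (11)·525 + (-52)·111.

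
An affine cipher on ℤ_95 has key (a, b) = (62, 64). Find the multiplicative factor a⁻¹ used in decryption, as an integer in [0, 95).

Run Euclid on (95, 62):
95 = 1×62 + 33
62 = 1×33 + 29
33 = 1×29 + 4
29 = 7×4 + 1
4 = 4×1 + 0
Since gcd(62, 95) = 1, back-substitute to write 1 as a combination:
1 = 29 − 7·4
1 = −7·33 + 8·29
1 = 8·62 − 15·33
1 = −15·95 + 23·62
So 62·23 ≡ 1 (mod 95).

23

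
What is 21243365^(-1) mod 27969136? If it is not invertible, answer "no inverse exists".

Compute gcd(21243365, 27969136):
27969136 = 1*21243365 + 6725771
21243365 = 3*6725771 + 1066052
6725771 = 6*1066052 + 329459
1066052 = 3*329459 + 77675
329459 = 4*77675 + 18759
77675 = 4*18759 + 2639
18759 = 7*2639 + 286
2639 = 9*286 + 65
286 = 4*65 + 26
65 = 2*26 + 13
26 = 2*13 + 0
The gcd is 13, not 1, hence no inverse exists.

no inverse exists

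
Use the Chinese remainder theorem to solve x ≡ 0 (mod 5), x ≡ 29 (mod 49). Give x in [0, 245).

Write x = 0 + 5·k. Then 5·k ≡ 29 − 0 ≡ 29 (mod 49).
Need 5⁻¹ mod 49. Extended Euclid on (49, 5):
49 = 9×5 + 4
5 = 1×4 + 1
4 = 4×1 + 0
Back-substitute:
1 = 5 − 4
1 = −49 + 10·5
5⁻¹ ≡ 10 (mod 49), so k ≡ 10·29 ≡ 45 (mod 49).
x = 0 + 5·45 = 225.

225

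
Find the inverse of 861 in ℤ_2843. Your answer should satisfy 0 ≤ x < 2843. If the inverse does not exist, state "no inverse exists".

667

gcd(2843, 861) by repeated division:
2843 = 3×861 + 260
861 = 3×260 + 81
260 = 3×81 + 17
81 = 4×17 + 13
17 = 1×13 + 4
13 = 3×4 + 1
4 = 4×1 + 0
The gcd is 1. Working backward:
1 = 13 − 3·4
1 = −3·17 + 4·13
1 = 4·81 − 19·17
1 = −19·260 + 61·81
1 = 61·861 − 202·260
1 = −202·2843 + 667·861
So 861·667 ≡ 1 (mod 2843).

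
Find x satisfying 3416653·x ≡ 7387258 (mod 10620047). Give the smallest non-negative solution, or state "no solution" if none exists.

First find gcd(3416653, 10620047):
10620047 = 3*3416653 + 370088
3416653 = 9*370088 + 85861
370088 = 4*85861 + 26644
85861 = 3*26644 + 5929
26644 = 4*5929 + 2928
5929 = 2*2928 + 73
2928 = 40*73 + 8
73 = 9*8 + 1
8 = 8*1 + 0
gcd = 1, so a unique solution mod 10620047 exists.
Back-substitute for the Bézout coefficients:
1 = 73 − 9·8
1 = −9·2928 + 361·73
1 = 361·5929 − 731·2928
1 = −731·26644 + 3285·5929
1 = 3285·85861 − 10586·26644
1 = −10586·370088 + 45629·85861
1 = 45629·3416653 − 421247·370088
1 = −421247·10620047 + 1309370·3416653
So 3416653·(1309370) ≡ 1 (mod 10620047), giving 3416653⁻¹ ≡ 1309370.
x ≡ 3416653⁻¹·7387258 ≡ 1309370·7387258 ≡ 160236 (mod 10620047).

160236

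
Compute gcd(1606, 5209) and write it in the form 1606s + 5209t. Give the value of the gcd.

1

Repeated division:
5209 = 3·1606 + 391
1606 = 4·391 + 42
391 = 9·42 + 13
42 = 3·13 + 3
13 = 4·3 + 1
3 = 3·1 + 0
gcd(1606, 5209) = 1.
Express as a combination:
1 = 13 − 4·3
1 = −4·42 + 13·13
1 = 13·391 − 121·42
1 = −121·1606 + 497·391
1 = 497·5209 − 1612·1606
So 1 = (497)·5209 + (-1612)·1606.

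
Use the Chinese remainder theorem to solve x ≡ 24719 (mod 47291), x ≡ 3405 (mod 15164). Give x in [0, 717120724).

Write x = 24719 + 47291·k. Then 47291·k ≡ 3405 − 24719 ≡ 9014 (mod 15164).
Need 47291⁻¹ mod 15164. Extended Euclid on (15164, 1799):
15164 = 8·1799 + 772
1799 = 2·772 + 255
772 = 3·255 + 7
255 = 36·7 + 3
7 = 2·3 + 1
3 = 3·1 + 0
Back-substitute:
1 = 7 − 2·3
1 = −2·255 + 73·7
1 = 73·772 − 221·255
1 = −221·1799 + 515·772
1 = 515·15164 − 4341·1799
47291⁻¹ ≡ 10823 (mod 15164), so k ≡ 10823·9014 ≡ 8510 (mod 15164).
x = 24719 + 47291·8510 = 402471129.

402471129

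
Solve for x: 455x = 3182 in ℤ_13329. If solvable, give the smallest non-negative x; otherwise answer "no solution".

First find gcd(455, 13329):
13329 = 29×455 + 134
455 = 3×134 + 53
134 = 2×53 + 28
53 = 1×28 + 25
28 = 1×25 + 3
25 = 8×3 + 1
3 = 3×1 + 0
gcd = 1, so a unique solution mod 13329 exists.
Back-substitute for the Bézout coefficients:
1 = 25 − 8·3
1 = −8·28 + 9·25
1 = 9·53 − 17·28
1 = −17·134 + 43·53
1 = 43·455 − 146·134
1 = −146·13329 + 4277·455
So 455·(4277) ≡ 1 (mod 13329), giving 455⁻¹ ≡ 4277.
x ≡ 455⁻¹·3182 ≡ 4277·3182 ≡ 505 (mod 13329).

505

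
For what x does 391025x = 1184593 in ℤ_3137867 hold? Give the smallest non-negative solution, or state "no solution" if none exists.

First find gcd(391025, 3137867):
3137867 = 8×391025 + 9667
391025 = 40×9667 + 4345
9667 = 2×4345 + 977
4345 = 4×977 + 437
977 = 2×437 + 103
437 = 4×103 + 25
103 = 4×25 + 3
25 = 8×3 + 1
3 = 3×1 + 0
gcd = 1, so a unique solution mod 3137867 exists.
Back-substitute for the Bézout coefficients:
1 = 25 − 8·3
1 = −8·103 + 33·25
1 = 33·437 − 140·103
1 = −140·977 + 313·437
1 = 313·4345 − 1392·977
1 = −1392·9667 + 3097·4345
1 = 3097·391025 − 125272·9667
1 = −125272·3137867 + 1005273·391025
So 391025·(1005273) ≡ 1 (mod 3137867), giving 391025⁻¹ ≡ 1005273.
x ≡ 391025⁻¹·1184593 ≡ 1005273·1184593 ≡ 5187 (mod 3137867).

5187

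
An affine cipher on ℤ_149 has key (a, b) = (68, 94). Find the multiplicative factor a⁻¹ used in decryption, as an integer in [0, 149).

Apply the Euclidean algorithm to 149 and 68:
149 = 2·68 + 13
68 = 5·13 + 3
13 = 4·3 + 1
3 = 3·1 + 0
The gcd is 1. Working backward:
1 = 13 − 4·3
1 = −4·68 + 21·13
1 = 21·149 − 46·68
So 68·(-46) ≡ 1 (mod 149), and -46 ≡ 103 (mod 149).

103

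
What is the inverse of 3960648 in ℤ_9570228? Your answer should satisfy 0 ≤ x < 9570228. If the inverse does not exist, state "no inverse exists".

no inverse exists

Euclidean algorithm on 9570228, 3960648:
9570228 = 2·3960648 + 1648932
3960648 = 2·1648932 + 662784
1648932 = 2·662784 + 323364
662784 = 2·323364 + 16056
323364 = 20·16056 + 2244
16056 = 7·2244 + 348
2244 = 6·348 + 156
348 = 2·156 + 36
156 = 4·36 + 12
36 = 3·12 + 0
Since gcd = 12 > 1, 3960648 is not a unit mod 9570228.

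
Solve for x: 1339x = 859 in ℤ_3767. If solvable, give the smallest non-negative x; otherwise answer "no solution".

First find gcd(1339, 3767):
3767 = 2*1339 + 1089
1339 = 1*1089 + 250
1089 = 4*250 + 89
250 = 2*89 + 72
89 = 1*72 + 17
72 = 4*17 + 4
17 = 4*4 + 1
4 = 4*1 + 0
gcd = 1, so a unique solution mod 3767 exists.
Back-substitute for the Bézout coefficients:
1 = 17 − 4·4
1 = −4·72 + 17·17
1 = 17·89 − 21·72
1 = −21·250 + 59·89
1 = 59·1089 − 257·250
1 = −257·1339 + 316·1089
1 = 316·3767 − 889·1339
So 1339·(-889) ≡ 1 (mod 3767), giving 1339⁻¹ ≡ 2878.
x ≡ 1339⁻¹·859 ≡ 2878·859 ≡ 1050 (mod 3767).

1050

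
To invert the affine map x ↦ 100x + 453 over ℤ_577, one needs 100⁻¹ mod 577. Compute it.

502

gcd(577, 100) by repeated division:
577 = 5×100 + 77
100 = 1×77 + 23
77 = 3×23 + 8
23 = 2×8 + 7
8 = 1×7 + 1
7 = 7×1 + 0
Since gcd(100, 577) = 1, back-substitute to write 1 as a combination:
1 = 8 − 7
1 = −23 + 3·8
1 = 3·77 − 10·23
1 = −10·100 + 13·77
1 = 13·577 − 75·100
So 100·(-75) ≡ 1 (mod 577), and -75 ≡ 502 (mod 577).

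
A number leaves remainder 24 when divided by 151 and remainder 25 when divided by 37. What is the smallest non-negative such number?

Write x = 24 + 151·k. Then 151·k ≡ 25 − 24 ≡ 1 (mod 37).
Need 151⁻¹ mod 37. Extended Euclid on (37, 3):
37 = 12×3 + 1
3 = 3×1 + 0
Back-substitute:
1 = 37 − 12·3
151⁻¹ ≡ 25 (mod 37), so k ≡ 25·1 ≡ 25 (mod 37).
x = 24 + 151·25 = 3799.

3799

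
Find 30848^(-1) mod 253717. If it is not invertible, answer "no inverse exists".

Apply the Euclidean algorithm to 253717 and 30848:
253717 = 8×30848 + 6933
30848 = 4×6933 + 3116
6933 = 2×3116 + 701
3116 = 4×701 + 312
701 = 2×312 + 77
312 = 4×77 + 4
77 = 19×4 + 1
4 = 4×1 + 0
gcd = 1, so the inverse exists. Back-substitute:
1 = 77 − 19·4
1 = −19·312 + 77·77
1 = 77·701 − 173·312
1 = −173·3116 + 769·701
1 = 769·6933 − 1711·3116
1 = −1711·30848 + 7613·6933
1 = 7613·253717 − 62615·30848
So 30848·(-62615) ≡ 1 (mod 253717), and -62615 ≡ 191102 (mod 253717).

191102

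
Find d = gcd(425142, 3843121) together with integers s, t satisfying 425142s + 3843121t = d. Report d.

1

Euclidean algorithm:
3843121 = 9*425142 + 16843
425142 = 25*16843 + 4067
16843 = 4*4067 + 575
4067 = 7*575 + 42
575 = 13*42 + 29
42 = 1*29 + 13
29 = 2*13 + 3
13 = 4*3 + 1
3 = 3*1 + 0
gcd(425142, 3843121) = 1.
Back-substituting:
1 = 13 − 4·3
1 = −4·29 + 9·13
1 = 9·42 − 13·29
1 = −13·575 + 178·42
1 = 178·4067 − 1259·575
1 = −1259·16843 + 5214·4067
1 = 5214·425142 − 131609·16843
1 = −131609·3843121 + 1189695·425142
So 1 = (-131609)·3843121 + (1189695)·425142.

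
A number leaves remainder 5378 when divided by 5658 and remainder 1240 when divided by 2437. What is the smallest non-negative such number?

12673640

Write x = 5378 + 5658·k. Then 5658·k ≡ 1240 − 5378 ≡ 736 (mod 2437).
Need 5658⁻¹ mod 2437. Extended Euclid on (2437, 784):
2437 = 3×784 + 85
784 = 9×85 + 19
85 = 4×19 + 9
19 = 2×9 + 1
9 = 9×1 + 0
Back-substitute:
1 = 19 − 2·9
1 = −2·85 + 9·19
1 = 9·784 − 83·85
1 = −83·2437 + 258·784
5658⁻¹ ≡ 258 (mod 2437), so k ≡ 258·736 ≡ 2239 (mod 2437).
x = 5378 + 5658·2239 = 12673640.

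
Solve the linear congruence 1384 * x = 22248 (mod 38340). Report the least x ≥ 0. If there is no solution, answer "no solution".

1512

First find gcd(1384, 38340):
38340 = 27·1384 + 972
1384 = 1·972 + 412
972 = 2·412 + 148
412 = 2·148 + 116
148 = 1·116 + 32
116 = 3·32 + 20
32 = 1·20 + 12
20 = 1·12 + 8
12 = 1·8 + 4
8 = 2·4 + 0
gcd = 4 and 4 | 22248, so solutions exist. Divide through by 4: 346x ≡ 5562 (mod 9585).
Now find 346⁻¹ mod 9585:
9585 = 27×346 + 243
346 = 1×243 + 103
243 = 2×103 + 37
103 = 2×37 + 29
37 = 1×29 + 8
29 = 3×8 + 5
8 = 1×5 + 3
5 = 1×3 + 2
3 = 1×2 + 1
2 = 2×1 + 0
Back-substitute:
1 = 3 − 2
1 = −5 + 2·3
1 = 2·8 − 3·5
1 = −3·29 + 11·8
1 = 11·37 − 14·29
1 = −14·103 + 39·37
1 = 39·243 − 92·103
1 = −92·346 + 131·243
1 = 131·9585 − 3629·346
So 346·(-3629) ≡ 1 (mod 9585), i.e. 346⁻¹ ≡ 5956.
Then x ≡ 5956·5562 ≡ 1512 (mod 9585); the smallest non-negative solution is x = 1512.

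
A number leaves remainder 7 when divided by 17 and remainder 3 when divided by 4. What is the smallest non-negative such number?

Write x = 7 + 17·k. Then 17·k ≡ 3 − 7 ≡ 0 (mod 4).
Need 17⁻¹ mod 4. Extended Euclid on (4, 1):
4 = 4·1 + 0
17⁻¹ ≡ 1 (mod 4), so k ≡ 1·0 ≡ 0 (mod 4).
x = 7 + 17·0 = 7.

7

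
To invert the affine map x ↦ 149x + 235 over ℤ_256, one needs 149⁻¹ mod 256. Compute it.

189

gcd(256, 149) by repeated division:
256 = 1·149 + 107
149 = 1·107 + 42
107 = 2·42 + 23
42 = 1·23 + 19
23 = 1·19 + 4
19 = 4·4 + 3
4 = 1·3 + 1
3 = 3·1 + 0
Since gcd(149, 256) = 1, back-substitute to write 1 as a combination:
1 = 4 − 3
1 = −19 + 5·4
1 = 5·23 − 6·19
1 = −6·42 + 11·23
1 = 11·107 − 28·42
1 = −28·149 + 39·107
1 = 39·256 − 67·149
So 149·(-67) ≡ 1 (mod 256), and -67 ≡ 189 (mod 256).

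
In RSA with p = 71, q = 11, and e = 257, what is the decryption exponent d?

φ(n) = (p−1)(q−1) = 70·10 = 700.
Need d with 257·d ≡ 1 (mod 700). Apply the extended Euclidean algorithm:
700 = 2*257 + 186
257 = 1*186 + 71
186 = 2*71 + 44
71 = 1*44 + 27
44 = 1*27 + 17
27 = 1*17 + 10
17 = 1*10 + 7
10 = 1*7 + 3
7 = 2*3 + 1
3 = 3*1 + 0
Back-substitute:
1 = 7 − 2·3
1 = −2·10 + 3·7
1 = 3·17 − 5·10
1 = −5·27 + 8·17
1 = 8·44 − 13·27
1 = −13·71 + 21·44
1 = 21·186 − 55·71
1 = −55·257 + 76·186
1 = 76·700 − 207·257
So 257·(-207) ≡ 1 (mod 700), hence d ≡ -207 ≡ 493 (mod 700).

493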